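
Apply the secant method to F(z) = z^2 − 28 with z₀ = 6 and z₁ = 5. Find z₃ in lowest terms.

F(6) = 8, F(5) = −3. z₂ = 5 − (−3)·(5 − 6)/((−3) − 8) = 58/11.
F(5) = −3, F(58/11) = −24/121. z₃ = (58/11) − (−24/121)·((58/11) − 5)/((−24/121) − (−3)) = 598/113.

598/113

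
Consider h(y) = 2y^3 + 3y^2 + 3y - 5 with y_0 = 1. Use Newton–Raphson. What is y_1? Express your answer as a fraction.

4/5

h'(y) = 6y^2 + 6y + 3.
h(1) = 3, h'(1) = 15, so y_1 = 1 - 3/15 = 4/5.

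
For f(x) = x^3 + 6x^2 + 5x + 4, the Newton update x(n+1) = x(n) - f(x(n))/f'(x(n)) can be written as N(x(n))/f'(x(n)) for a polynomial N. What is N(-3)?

f'(x) = 3x^2 + 12x + 5.
N(x) = x·f'(x) - f(x) = x·(3x^2 + 12x + 5) - (x^3 + 6x^2 + 5x + 4) = 2x^3 + 6x^2 - 4.
N(-3) = -4.

-4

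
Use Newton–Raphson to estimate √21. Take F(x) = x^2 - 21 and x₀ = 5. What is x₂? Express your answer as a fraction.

527/115

F'(x) = 2x.
F(5) = 4, F'(5) = 10, so x₁ = 5 - 4/10 = 23/5.
F(23/5) = 4/25, F'(23/5) = 46/5, so x₂ = (23/5) - (4/25)/(46/5) = 527/115.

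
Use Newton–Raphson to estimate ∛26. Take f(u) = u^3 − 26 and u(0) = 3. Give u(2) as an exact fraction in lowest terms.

f'(u) = 3u^2.
f(3) = 1, f'(3) = 27, so u(1) = 3 − 1/27 = 80/27.
f(80/27) = 242/19683, f'(80/27) = 6400/243, so u(2) = (80/27) − (242/19683)/(6400/243) = 767879/259200.

767879/259200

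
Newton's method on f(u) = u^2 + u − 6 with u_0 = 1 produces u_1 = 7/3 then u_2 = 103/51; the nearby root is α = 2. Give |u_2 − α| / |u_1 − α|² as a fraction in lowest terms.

u_1 − α = 7/3 − 2 = 1/3, so |u_1 − α| = 1/3.
u_2 − α = 103/51 − 2 = 1/51, so |u_2 − α| = 1/51.
|u_1 − α|² = 1/9.
Ratio = (1/51) / (1/9) = 3/17.

3/17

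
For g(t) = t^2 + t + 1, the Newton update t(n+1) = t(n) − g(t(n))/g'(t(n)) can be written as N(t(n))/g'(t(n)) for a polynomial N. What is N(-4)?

g'(t) = 2t + 1.
N(t) = t·g'(t) − g(t) = t·(2t + 1) − (t^2 + t + 1) = t^2 − 1.
N(-4) = 15.

15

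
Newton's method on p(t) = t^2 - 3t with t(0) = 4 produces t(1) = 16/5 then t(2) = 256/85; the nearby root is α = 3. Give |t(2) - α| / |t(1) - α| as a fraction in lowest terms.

t(1) - α = 16/5 - 3 = 1/5, so |t(1) - α| = 1/5.
t(2) - α = 256/85 - 3 = 1/85, so |t(2) - α| = 1/85.
Ratio = (1/85) / (1/5) = 1/17.

1/17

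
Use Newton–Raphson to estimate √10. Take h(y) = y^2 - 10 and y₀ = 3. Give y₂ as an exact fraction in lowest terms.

721/228

h'(y) = 2y.
h(3) = -1, h'(3) = 6, so y₁ = 3 - (-1)/6 = 19/6.
h(19/6) = 1/36, h'(19/6) = 19/3, so y₂ = (19/6) - (1/36)/(19/3) = 721/228.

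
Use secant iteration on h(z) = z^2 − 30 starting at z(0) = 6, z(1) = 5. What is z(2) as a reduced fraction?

h(6) = 6, h(5) = −5. z(2) = 5 − (−5)·(5 − 6)/((−5) − 6) = 60/11.

60/11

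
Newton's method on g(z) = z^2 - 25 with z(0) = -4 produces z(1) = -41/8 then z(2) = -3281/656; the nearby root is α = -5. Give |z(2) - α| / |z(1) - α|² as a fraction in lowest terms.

4/41

z(1) - α = -41/8 - (-5) = -41/8 + 5 = -1/8, so |z(1) - α| = 1/8.
z(2) - α = -3281/656 - (-5) = -3281/656 + 5 = -1/656, so |z(2) - α| = 1/656.
|z(1) - α|² = 1/64.
Ratio = (1/656) / (1/64) = 4/41.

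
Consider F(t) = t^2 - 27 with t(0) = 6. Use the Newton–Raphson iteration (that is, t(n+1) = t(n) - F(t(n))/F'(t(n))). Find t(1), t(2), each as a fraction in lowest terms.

t(1) = 21/4, t(2) = 291/56

F'(t) = 2t.
F(6) = 9, F'(6) = 12, so t(1) = 6 - 9/12 = 21/4.
F(21/4) = 9/16, F'(21/4) = 21/2, so t(2) = (21/4) - (9/16)/(21/2) = 291/56.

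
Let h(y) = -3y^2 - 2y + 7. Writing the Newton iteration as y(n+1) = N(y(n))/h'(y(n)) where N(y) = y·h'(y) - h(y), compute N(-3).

h'(y) = -6y - 2.
N(y) = y·h'(y) - h(y) = y·(-6y - 2) - (-3y^2 - 2y + 7) = -3y^2 - 7.
N(-3) = -34.

-34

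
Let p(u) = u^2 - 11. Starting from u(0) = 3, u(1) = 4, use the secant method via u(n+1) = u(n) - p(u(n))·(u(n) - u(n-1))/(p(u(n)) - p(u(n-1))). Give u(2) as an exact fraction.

p(3) = -2, p(4) = 5. u(2) = 4 - 5·(4 - 3)/(5 - (-2)) = 23/7.

23/7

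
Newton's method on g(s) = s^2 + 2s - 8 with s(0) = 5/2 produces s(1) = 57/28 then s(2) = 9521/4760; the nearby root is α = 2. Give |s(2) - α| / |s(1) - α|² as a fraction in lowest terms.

s(1) - α = 57/28 - 2 = 1/28, so |s(1) - α| = 1/28.
s(2) - α = 9521/4760 - 2 = 1/4760, so |s(2) - α| = 1/4760.
|s(1) - α|² = 1/784.
Ratio = (1/4760) / (1/784) = 14/85.

14/85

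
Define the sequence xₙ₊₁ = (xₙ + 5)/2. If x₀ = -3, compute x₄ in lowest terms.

x₁ = ((-3) + 5)/2 = 1.
x₂ = (1 + 5)/2 = 3.
x₃ = (3 + 5)/2 = 4.
x₄ = (4 + 5)/2 = 9/2.

9/2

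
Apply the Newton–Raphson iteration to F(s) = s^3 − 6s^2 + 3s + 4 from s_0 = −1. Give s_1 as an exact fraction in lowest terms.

−2/3

F'(s) = 3s^2 − 12s + 3.
F(−1) = −6, F'(−1) = 18, so s_1 = (−1) − (−6)/18 = −2/3.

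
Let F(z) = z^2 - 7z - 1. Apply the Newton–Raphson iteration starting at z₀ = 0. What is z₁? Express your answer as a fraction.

F'(z) = 2z - 7.
F(0) = -1, F'(0) = -7, so z₁ = 0 - (-1)/(-7) = -1/7.

-1/7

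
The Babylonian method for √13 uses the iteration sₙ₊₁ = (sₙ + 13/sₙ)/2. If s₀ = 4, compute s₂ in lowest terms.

1673/464

s₁ = (4 + 13/4)/2 = 29/8.
s₂ = (29/8 + 13/(29/8))/2 = 1673/464.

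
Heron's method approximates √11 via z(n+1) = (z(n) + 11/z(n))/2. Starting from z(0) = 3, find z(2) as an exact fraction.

z(1) = (3 + 11/3)/2 = 10/3.
z(2) = (10/3 + 11/(10/3))/2 = 199/60.

199/60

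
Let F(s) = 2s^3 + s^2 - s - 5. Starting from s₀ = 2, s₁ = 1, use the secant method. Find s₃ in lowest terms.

F(2) = 13, F(1) = -3. s₂ = 1 - (-3)·(1 - 2)/((-3) - 13) = 19/16.
F(1) = -3, F(19/16) = -2925/2048. s₃ = (19/16) - (-2925/2048)·((19/16) - 1)/((-2925/2048) - (-3)) = 1457/1073.

1457/1073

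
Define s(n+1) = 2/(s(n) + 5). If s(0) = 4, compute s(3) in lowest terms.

s(1) = 2/(4 + 5) = 2/9.
s(2) = 2/(2/9 + 5) = 18/47.
s(3) = 2/(18/47 + 5) = 94/253.

94/253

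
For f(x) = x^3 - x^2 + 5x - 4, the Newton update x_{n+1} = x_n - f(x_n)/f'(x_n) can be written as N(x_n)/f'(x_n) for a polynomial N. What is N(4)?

116

f'(x) = 3x^2 - 2x + 5.
N(x) = x·f'(x) - f(x) = x·(3x^2 - 2x + 5) - (x^3 - x^2 + 5x - 4) = 2x^3 - x^2 + 4.
N(4) = 116.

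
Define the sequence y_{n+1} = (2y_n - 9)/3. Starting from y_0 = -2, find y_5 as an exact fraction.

-1963/243

y_1 = (2·(-2) - 9)/3 = -13/3.
y_2 = (2·(-13/3) - 9)/3 = -53/9.
y_3 = (2·(-53/9) - 9)/3 = -187/27.
y_4 = (2·(-187/27) - 9)/3 = -617/81.
y_5 = (2·(-617/81) - 9)/3 = -1963/243.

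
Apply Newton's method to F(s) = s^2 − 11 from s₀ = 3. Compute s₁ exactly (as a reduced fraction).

F'(s) = 2s.
F(3) = −2, F'(3) = 6, so s₁ = 3 − (−2)/6 = 10/3.

10/3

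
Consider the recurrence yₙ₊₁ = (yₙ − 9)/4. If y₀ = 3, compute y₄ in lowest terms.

−381/128

y₁ = (3 − 9)/4 = −3/2.
y₂ = ((−3/2) − 9)/4 = −21/8.
y₃ = ((−21/8) − 9)/4 = −93/32.
y₄ = ((−93/32) − 9)/4 = −381/128.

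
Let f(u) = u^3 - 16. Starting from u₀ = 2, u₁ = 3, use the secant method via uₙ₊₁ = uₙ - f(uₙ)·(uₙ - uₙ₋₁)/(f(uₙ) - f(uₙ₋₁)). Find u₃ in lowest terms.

19990/7987

f(2) = -8, f(3) = 11. u₂ = 3 - 11·(3 - 2)/(11 - (-8)) = 46/19.
f(3) = 11, f(46/19) = -12408/6859. u₃ = (46/19) - (-12408/6859)·((46/19) - 3)/((-12408/6859) - 11) = 19990/7987.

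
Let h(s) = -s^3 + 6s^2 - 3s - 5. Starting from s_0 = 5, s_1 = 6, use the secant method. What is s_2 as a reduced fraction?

145/28

h(5) = 5, h(6) = -23. s_2 = 6 - (-23)·(6 - 5)/((-23) - 5) = 145/28.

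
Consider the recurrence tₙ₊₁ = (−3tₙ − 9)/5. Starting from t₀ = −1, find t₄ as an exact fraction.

−693/625

t₁ = (−3·(−1) − 9)/5 = −6/5.
t₂ = (−3·(−6/5) − 9)/5 = −27/25.
t₃ = (−3·(−27/25) − 9)/5 = −144/125.
t₄ = (−3·(−144/125) − 9)/5 = −693/625.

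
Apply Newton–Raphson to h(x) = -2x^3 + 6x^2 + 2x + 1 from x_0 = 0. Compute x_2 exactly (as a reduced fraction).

h'(x) = -6x^2 + 12x + 2.
h(0) = 1, h'(0) = 2, so x_1 = 0 - 1/2 = -1/2.
h(-1/2) = 7/4, h'(-1/2) = -11/2, so x_2 = (-1/2) - (7/4)/(-11/2) = -2/11.

-2/11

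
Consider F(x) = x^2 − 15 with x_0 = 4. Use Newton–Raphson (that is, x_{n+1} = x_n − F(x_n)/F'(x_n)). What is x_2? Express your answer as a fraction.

1921/496

F'(x) = 2x.
F(4) = 1, F'(4) = 8, so x_1 = 4 − 1/8 = 31/8.
F(31/8) = 1/64, F'(31/8) = 31/4, so x_2 = (31/8) − (1/64)/(31/4) = 1921/496.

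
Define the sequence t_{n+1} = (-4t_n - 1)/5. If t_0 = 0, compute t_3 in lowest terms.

-21/125

t_1 = (-4·0 - 1)/5 = -1/5.
t_2 = (-4·(-1/5) - 1)/5 = -1/25.
t_3 = (-4·(-1/25) - 1)/5 = -21/125.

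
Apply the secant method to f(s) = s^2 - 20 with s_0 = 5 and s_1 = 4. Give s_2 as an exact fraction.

40/9

f(5) = 5, f(4) = -4. s_2 = 4 - (-4)·(4 - 5)/((-4) - 5) = 40/9.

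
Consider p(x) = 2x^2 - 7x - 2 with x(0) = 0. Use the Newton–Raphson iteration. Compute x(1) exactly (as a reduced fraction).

-2/7

p'(x) = 4x - 7.
p(0) = -2, p'(0) = -7, so x(1) = 0 - (-2)/(-7) = -2/7.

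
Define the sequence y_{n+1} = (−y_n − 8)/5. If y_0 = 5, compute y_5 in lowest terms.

−4173/3125

y_1 = (−5 − 8)/5 = −13/5.
y_2 = (−(−13/5) − 8)/5 = −27/25.
y_3 = (−(−27/25) − 8)/5 = −173/125.
y_4 = (−(−173/125) − 8)/5 = −827/625.
y_5 = (−(−827/625) − 8)/5 = −4173/3125.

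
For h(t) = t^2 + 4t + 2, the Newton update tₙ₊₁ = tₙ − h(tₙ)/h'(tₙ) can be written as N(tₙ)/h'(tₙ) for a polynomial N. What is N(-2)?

h'(t) = 2t + 4.
N(t) = t·h'(t) − h(t) = t·(2t + 4) − (t^2 + 4t + 2) = t^2 − 2.
N(-2) = 2.

2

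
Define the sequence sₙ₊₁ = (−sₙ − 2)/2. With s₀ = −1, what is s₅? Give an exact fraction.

−21/32

s₁ = (−(−1) − 2)/2 = −1/2.
s₂ = (−(−1/2) − 2)/2 = −3/4.
s₃ = (−(−3/4) − 2)/2 = −5/8.
s₄ = (−(−5/8) − 2)/2 = −11/16.
s₅ = (−(−11/16) − 2)/2 = −21/32.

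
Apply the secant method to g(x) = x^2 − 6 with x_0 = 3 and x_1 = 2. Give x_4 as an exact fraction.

g(3) = 3, g(2) = −2. x_2 = 2 − (−2)·(2 − 3)/((−2) − 3) = 12/5.
g(2) = −2, g(12/5) = −6/25. x_3 = (12/5) − (−6/25)·((12/5) − 2)/((−6/25) − (−2)) = 27/11.
g(12/5) = −6/25, g(27/11) = 3/121. x_4 = (27/11) − (3/121)·((27/11) − (12/5))/((3/121) − (−6/25)) = 218/89.

218/89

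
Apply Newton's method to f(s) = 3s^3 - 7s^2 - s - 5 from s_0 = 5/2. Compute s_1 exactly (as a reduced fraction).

220/81

f'(s) = 9s^2 - 14s - 1.
f(5/2) = -35/8, f'(5/2) = 81/4, so s_1 = (5/2) - (-35/8)/(81/4) = 220/81.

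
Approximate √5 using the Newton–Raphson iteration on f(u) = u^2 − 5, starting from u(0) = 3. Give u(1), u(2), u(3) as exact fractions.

f'(u) = 2u.
f(3) = 4, f'(3) = 6, so u(1) = 3 − 4/6 = 7/3.
f(7/3) = 4/9, f'(7/3) = 14/3, so u(2) = (7/3) − (4/9)/(14/3) = 47/21.
f(47/21) = 4/441, f'(47/21) = 94/21, so u(3) = (47/21) − (4/441)/(94/21) = 2207/987.

u(1) = 7/3, u(2) = 47/21, u(3) = 2207/987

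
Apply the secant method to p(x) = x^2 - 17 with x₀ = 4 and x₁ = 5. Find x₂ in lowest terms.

37/9

p(4) = -1, p(5) = 8. x₂ = 5 - 8·(5 - 4)/(8 - (-1)) = 37/9.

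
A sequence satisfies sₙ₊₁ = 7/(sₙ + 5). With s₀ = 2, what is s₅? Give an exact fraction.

1589/1394

s₁ = 7/(2 + 5) = 1.
s₂ = 7/(1 + 5) = 7/6.
s₃ = 7/(7/6 + 5) = 42/37.
s₄ = 7/(42/37 + 5) = 259/227.
s₅ = 7/(259/227 + 5) = 1589/1394.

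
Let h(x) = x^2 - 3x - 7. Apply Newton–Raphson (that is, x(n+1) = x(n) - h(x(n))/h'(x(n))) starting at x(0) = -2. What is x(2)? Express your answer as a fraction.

h'(x) = 2x - 3.
h(-2) = 3, h'(-2) = -7, so x(1) = (-2) - 3/(-7) = -11/7.
h(-11/7) = 9/49, h'(-11/7) = -43/7, so x(2) = (-11/7) - (9/49)/(-43/7) = -464/301.

-464/301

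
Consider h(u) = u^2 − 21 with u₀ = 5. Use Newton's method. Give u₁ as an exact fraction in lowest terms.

23/5

h'(u) = 2u.
h(5) = 4, h'(5) = 10, so u₁ = 5 − 4/10 = 23/5.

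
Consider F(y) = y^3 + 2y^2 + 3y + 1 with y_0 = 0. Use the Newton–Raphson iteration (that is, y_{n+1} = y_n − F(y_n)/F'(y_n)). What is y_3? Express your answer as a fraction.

F'(y) = 3y^2 + 4y + 3.
F(0) = 1, F'(0) = 3, so y_1 = 0 − 1/3 = −1/3.
F(−1/3) = 5/27, F'(−1/3) = 2, so y_2 = (−1/3) − (5/27)/2 = −23/54.
F(−23/54) = 1225/157464, F'(−23/54) = 1789/972, so y_3 = (−23/54) − (1225/157464)/(1789/972) = −62333/144909.

−62333/144909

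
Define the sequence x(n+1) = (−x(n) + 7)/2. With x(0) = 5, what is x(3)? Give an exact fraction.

x(1) = (−5 + 7)/2 = 1.
x(2) = (−1 + 7)/2 = 3.
x(3) = (−3 + 7)/2 = 2.

2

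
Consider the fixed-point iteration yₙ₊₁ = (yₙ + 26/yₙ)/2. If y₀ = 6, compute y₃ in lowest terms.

y₁ = (6 + 26/6)/2 = 31/6.
y₂ = (31/6 + 26/(31/6))/2 = 1897/372.
y₃ = (1897/372 + 26/(1897/372))/2 = 7196593/1411368.

7196593/1411368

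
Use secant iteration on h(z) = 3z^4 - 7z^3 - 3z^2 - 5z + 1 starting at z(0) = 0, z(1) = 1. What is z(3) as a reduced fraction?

103/807

h(0) = 1, h(1) = -11. z(2) = 1 - (-11)·(1 - 0)/((-11) - 1) = 1/12.
h(1) = -11, h(1/12) = 143/256. z(3) = (1/12) - (143/256)·((1/12) - 1)/((143/256) - (-11)) = 103/807.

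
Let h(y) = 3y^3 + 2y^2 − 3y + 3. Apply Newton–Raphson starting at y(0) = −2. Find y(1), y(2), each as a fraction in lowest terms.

y(1) = −43/25, y(2) = −431467/261650

h'(y) = 9y^2 + 4y − 3.
h(−2) = −7, h'(−2) = 25, so y(1) = (−2) − (−7)/25 = −43/25.
h(−43/25) = −18571/15625, h'(−43/25) = 10466/625, so y(2) = (−43/25) − (−18571/15625)/(10466/625) = −431467/261650.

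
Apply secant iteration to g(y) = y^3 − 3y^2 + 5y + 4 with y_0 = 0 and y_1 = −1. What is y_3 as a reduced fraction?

g(0) = 4, g(−1) = −5. y_2 = (−1) − (−5)·((−1) − 0)/((−5) − 4) = −4/9.
g(−1) = −5, g(−4/9) = 800/729. y_3 = (−4/9) − (800/729)·((−4/9) − (−1))/((800/729) − (−5)) = −484/889.

−484/889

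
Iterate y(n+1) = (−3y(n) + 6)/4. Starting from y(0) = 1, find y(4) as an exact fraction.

y(1) = (−3·1 + 6)/4 = 3/4.
y(2) = (−3·(3/4) + 6)/4 = 15/16.
y(3) = (−3·(15/16) + 6)/4 = 51/64.
y(4) = (−3·(51/64) + 6)/4 = 231/256.

231/256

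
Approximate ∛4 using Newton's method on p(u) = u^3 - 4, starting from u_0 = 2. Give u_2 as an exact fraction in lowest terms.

p'(u) = 3u^2.
p(2) = 4, p'(2) = 12, so u_1 = 2 - 4/12 = 5/3.
p(5/3) = 17/27, p'(5/3) = 25/3, so u_2 = (5/3) - (17/27)/(25/3) = 358/225.

358/225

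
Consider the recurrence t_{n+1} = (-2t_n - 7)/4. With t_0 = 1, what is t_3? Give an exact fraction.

t_1 = (-2·1 - 7)/4 = -9/4.
t_2 = (-2·(-9/4) - 7)/4 = -5/8.
t_3 = (-2·(-5/8) - 7)/4 = -23/16.

-23/16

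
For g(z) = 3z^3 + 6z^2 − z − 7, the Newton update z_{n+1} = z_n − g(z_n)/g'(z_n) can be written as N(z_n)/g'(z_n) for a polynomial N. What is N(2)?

79

g'(z) = 9z^2 + 12z − 1.
N(z) = z·g'(z) − g(z) = z·(9z^2 + 12z − 1) − (3z^3 + 6z^2 − z − 7) = 6z^3 + 6z^2 + 7.
N(2) = 79.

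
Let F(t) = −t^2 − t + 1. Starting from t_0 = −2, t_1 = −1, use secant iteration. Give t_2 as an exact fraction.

−3/2

F(−2) = −1, F(−1) = 1. t_2 = (−1) − 1·((−1) − (−2))/(1 − (−1)) = −3/2.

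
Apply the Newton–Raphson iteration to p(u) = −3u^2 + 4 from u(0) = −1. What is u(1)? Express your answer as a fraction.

−7/6

p'(u) = −6u.
p(−1) = 1, p'(−1) = 6, so u(1) = (−1) − 1/6 = −7/6.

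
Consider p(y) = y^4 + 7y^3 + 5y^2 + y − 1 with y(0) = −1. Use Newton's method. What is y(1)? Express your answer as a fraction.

p'(y) = 4y^3 + 21y^2 + 10y + 1.
p(−1) = −3, p'(−1) = 8, so y(1) = (−1) − (−3)/8 = −5/8.

−5/8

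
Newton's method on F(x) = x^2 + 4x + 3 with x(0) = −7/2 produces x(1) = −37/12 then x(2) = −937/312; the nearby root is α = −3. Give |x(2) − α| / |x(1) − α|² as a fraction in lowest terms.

6/13

x(1) − α = −37/12 − (−3) = −37/12 + 3 = −1/12, so |x(1) − α| = 1/12.
x(2) − α = −937/312 − (−3) = −937/312 + 3 = −1/312, so |x(2) − α| = 1/312.
|x(1) − α|² = 1/144.
Ratio = (1/312) / (1/144) = 6/13.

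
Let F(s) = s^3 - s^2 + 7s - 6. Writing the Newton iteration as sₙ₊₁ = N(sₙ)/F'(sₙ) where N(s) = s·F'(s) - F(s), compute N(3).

51

F'(s) = 3s^2 - 2s + 7.
N(s) = s·F'(s) - F(s) = s·(3s^2 - 2s + 7) - (s^3 - s^2 + 7s - 6) = 2s^3 - s^2 + 6.
N(3) = 51.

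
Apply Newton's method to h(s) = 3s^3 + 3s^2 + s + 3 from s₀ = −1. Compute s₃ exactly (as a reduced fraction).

h'(s) = 9s^2 + 6s + 1.
h(−1) = 2, h'(−1) = 4, so s₁ = (−1) − 2/4 = −3/2.
h(−3/2) = −15/8, h'(−3/2) = 49/4, so s₂ = (−3/2) − (−15/8)/(49/4) = −66/49.
h(−66/49) = −27675/117649, h'(−66/49) = 22201/2401, so s₃ = (−66/49) − (−27675/117649)/(22201/2401) = −1437591/1087849.

−1437591/1087849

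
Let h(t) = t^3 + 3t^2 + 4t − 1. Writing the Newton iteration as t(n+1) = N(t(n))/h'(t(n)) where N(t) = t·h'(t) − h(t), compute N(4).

h'(t) = 3t^2 + 6t + 4.
N(t) = t·h'(t) − h(t) = t·(3t^2 + 6t + 4) − (t^3 + 3t^2 + 4t − 1) = 2t^3 + 3t^2 + 1.
N(4) = 177.

177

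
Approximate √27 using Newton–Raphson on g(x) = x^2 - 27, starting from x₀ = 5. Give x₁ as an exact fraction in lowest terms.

g'(x) = 2x.
g(5) = -2, g'(5) = 10, so x₁ = 5 - (-2)/10 = 26/5.

26/5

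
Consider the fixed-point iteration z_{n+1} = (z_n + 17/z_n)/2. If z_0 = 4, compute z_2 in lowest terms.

2177/528

z_1 = (4 + 17/4)/2 = 33/8.
z_2 = (33/8 + 17/(33/8))/2 = 2177/528.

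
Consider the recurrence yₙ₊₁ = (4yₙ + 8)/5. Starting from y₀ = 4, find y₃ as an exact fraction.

y₁ = (4·4 + 8)/5 = 24/5.
y₂ = (4·(24/5) + 8)/5 = 136/25.
y₃ = (4·(136/25) + 8)/5 = 744/125.

744/125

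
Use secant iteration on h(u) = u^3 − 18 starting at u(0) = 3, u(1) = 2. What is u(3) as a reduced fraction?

7377/2786

h(3) = 9, h(2) = −10. u(2) = 2 − (−10)·(2 − 3)/((−10) − 9) = 48/19.
h(2) = −10, h(48/19) = −12870/6859. u(3) = (48/19) − (−12870/6859)·((48/19) − 2)/((−12870/6859) − (−10)) = 7377/2786.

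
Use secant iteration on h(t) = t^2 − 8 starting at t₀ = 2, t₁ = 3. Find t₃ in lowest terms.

82/29

h(2) = −4, h(3) = 1. t₂ = 3 − 1·(3 − 2)/(1 − (−4)) = 14/5.
h(3) = 1, h(14/5) = −4/25. t₃ = (14/5) − (−4/25)·((14/5) − 3)/((−4/25) − 1) = 82/29.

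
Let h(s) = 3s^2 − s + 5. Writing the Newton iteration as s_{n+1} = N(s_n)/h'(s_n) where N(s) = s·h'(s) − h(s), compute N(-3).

22

h'(s) = 6s − 1.
N(s) = s·h'(s) − h(s) = s·(6s − 1) − (3s^2 − s + 5) = 3s^2 − 5.
N(-3) = 22.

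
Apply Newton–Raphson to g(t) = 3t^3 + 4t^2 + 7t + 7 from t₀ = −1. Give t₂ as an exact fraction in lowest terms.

−2683/2404

g'(t) = 9t^2 + 8t + 7.
g(−1) = 1, g'(−1) = 8, so t₁ = (−1) − 1/8 = −9/8.
g(−9/8) = −43/512, g'(−9/8) = 601/64, so t₂ = (−9/8) − (−43/512)/(601/64) = −2683/2404.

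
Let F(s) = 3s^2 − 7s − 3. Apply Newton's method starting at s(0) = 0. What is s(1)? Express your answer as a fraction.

F'(s) = 6s − 7.
F(0) = −3, F'(0) = −7, so s(1) = 0 − (−3)/(−7) = −3/7.

−3/7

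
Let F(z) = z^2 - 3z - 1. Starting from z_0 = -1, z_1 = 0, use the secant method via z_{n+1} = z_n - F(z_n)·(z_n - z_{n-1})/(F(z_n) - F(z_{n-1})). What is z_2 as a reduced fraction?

-1/4

F(-1) = 3, F(0) = -1. z_2 = 0 - (-1)·(0 - (-1))/((-1) - 3) = -1/4.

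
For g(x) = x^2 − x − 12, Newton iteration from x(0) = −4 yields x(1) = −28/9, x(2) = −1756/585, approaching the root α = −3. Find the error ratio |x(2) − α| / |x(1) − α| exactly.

x(1) − α = −28/9 − (−3) = −28/9 + 3 = −1/9, so |x(1) − α| = 1/9.
x(2) − α = −1756/585 − (−3) = −1756/585 + 3 = −1/585, so |x(2) − α| = 1/585.
Ratio = (1/585) / (1/9) = 1/65.

1/65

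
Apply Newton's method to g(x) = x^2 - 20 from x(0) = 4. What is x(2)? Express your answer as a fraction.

g'(x) = 2x.
g(4) = -4, g'(4) = 8, so x(1) = 4 - (-4)/8 = 9/2.
g(9/2) = 1/4, g'(9/2) = 9, so x(2) = (9/2) - (1/4)/9 = 161/36.

161/36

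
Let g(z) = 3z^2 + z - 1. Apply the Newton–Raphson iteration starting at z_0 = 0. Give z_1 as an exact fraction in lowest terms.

1

g'(z) = 6z + 1.
g(0) = -1, g'(0) = 1, so z_1 = 0 - (-1)/1 = 1.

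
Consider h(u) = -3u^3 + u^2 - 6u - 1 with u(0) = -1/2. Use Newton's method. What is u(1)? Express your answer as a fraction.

h'(u) = -9u^2 + 2u - 6.
h(-1/2) = 21/8, h'(-1/2) = -37/4, so u(1) = (-1/2) - (21/8)/(-37/4) = -8/37.

-8/37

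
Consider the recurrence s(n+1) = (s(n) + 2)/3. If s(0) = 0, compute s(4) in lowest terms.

s(1) = (0 + 2)/3 = 2/3.
s(2) = ((2/3) + 2)/3 = 8/9.
s(3) = ((8/9) + 2)/3 = 26/27.
s(4) = ((26/27) + 2)/3 = 80/81.

80/81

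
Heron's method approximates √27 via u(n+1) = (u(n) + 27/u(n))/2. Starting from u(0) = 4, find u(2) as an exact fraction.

u(1) = (4 + 27/4)/2 = 43/8.
u(2) = (43/8 + 27/(43/8))/2 = 3577/688.

3577/688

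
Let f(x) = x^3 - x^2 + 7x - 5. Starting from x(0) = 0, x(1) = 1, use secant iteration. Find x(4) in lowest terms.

8684195/11819313

f(0) = -5, f(1) = 2. x(2) = 1 - 2·(1 - 0)/(2 - (-5)) = 5/7.
f(1) = 2, f(5/7) = -50/343. x(3) = (5/7) - (-50/343)·((5/7) - 1)/((-50/343) - 2) = 135/184.
f(5/7) = -50/343, f(135/184) = -46625/6229504. x(4) = (135/184) - (-46625/6229504)·((135/184) - (5/7))/((-46625/6229504) - (-50/343)) = 8684195/11819313.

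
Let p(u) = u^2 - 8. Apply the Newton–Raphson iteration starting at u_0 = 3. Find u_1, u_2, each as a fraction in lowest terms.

u_1 = 17/6, u_2 = 577/204

p'(u) = 2u.
p(3) = 1, p'(3) = 6, so u_1 = 3 - 1/6 = 17/6.
p(17/6) = 1/36, p'(17/6) = 17/3, so u_2 = (17/6) - (1/36)/(17/3) = 577/204.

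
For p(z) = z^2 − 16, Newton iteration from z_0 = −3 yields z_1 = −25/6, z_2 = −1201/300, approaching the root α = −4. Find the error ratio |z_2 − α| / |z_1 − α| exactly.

1/50

z_1 − α = −25/6 − (−4) = −25/6 + 4 = −1/6, so |z_1 − α| = 1/6.
z_2 − α = −1201/300 − (−4) = −1201/300 + 4 = −1/300, so |z_2 − α| = 1/300.
Ratio = (1/300) / (1/6) = 1/50.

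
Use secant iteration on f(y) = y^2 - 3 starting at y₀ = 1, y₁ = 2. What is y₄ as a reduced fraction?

97/56

f(1) = -2, f(2) = 1. y₂ = 2 - 1·(2 - 1)/(1 - (-2)) = 5/3.
f(2) = 1, f(5/3) = -2/9. y₃ = (5/3) - (-2/9)·((5/3) - 2)/((-2/9) - 1) = 19/11.
f(5/3) = -2/9, f(19/11) = -2/121. y₄ = (19/11) - (-2/121)·((19/11) - (5/3))/((-2/121) - (-2/9)) = 97/56.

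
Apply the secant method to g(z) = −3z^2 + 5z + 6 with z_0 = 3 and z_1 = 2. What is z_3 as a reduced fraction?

g(3) = −6, g(2) = 4. z_2 = 2 − 4·(2 − 3)/(4 − (−6)) = 12/5.
g(2) = 4, g(12/5) = 18/25. z_3 = (12/5) − (18/25)·((12/5) − 2)/((18/25) − 4) = 102/41.

102/41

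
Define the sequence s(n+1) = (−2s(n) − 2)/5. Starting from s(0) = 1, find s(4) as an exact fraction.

s(1) = (−2·1 − 2)/5 = −4/5.
s(2) = (−2·(−4/5) − 2)/5 = −2/25.
s(3) = (−2·(−2/25) − 2)/5 = −46/125.
s(4) = (−2·(−46/125) − 2)/5 = −158/625.

−158/625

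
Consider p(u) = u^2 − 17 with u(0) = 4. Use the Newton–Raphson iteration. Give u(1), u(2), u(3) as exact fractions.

p'(u) = 2u.
p(4) = −1, p'(4) = 8, so u(1) = 4 − (−1)/8 = 33/8.
p(33/8) = 1/64, p'(33/8) = 33/4, so u(2) = (33/8) − (1/64)/(33/4) = 2177/528.
p(2177/528) = 1/278784, p'(2177/528) = 2177/264, so u(3) = (2177/528) − (1/278784)/(2177/264) = 9478657/2298912.

u(1) = 33/8, u(2) = 2177/528, u(3) = 9478657/2298912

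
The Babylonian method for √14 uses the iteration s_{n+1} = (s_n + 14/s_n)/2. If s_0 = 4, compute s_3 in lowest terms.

403201/107760

s_1 = (4 + 14/4)/2 = 15/4.
s_2 = (15/4 + 14/(15/4))/2 = 449/120.
s_3 = (449/120 + 14/(449/120))/2 = 403201/107760.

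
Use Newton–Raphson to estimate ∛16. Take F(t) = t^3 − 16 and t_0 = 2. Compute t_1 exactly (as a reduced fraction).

8/3

F'(t) = 3t^2.
F(2) = −8, F'(2) = 12, so t_1 = 2 − (−8)/12 = 8/3.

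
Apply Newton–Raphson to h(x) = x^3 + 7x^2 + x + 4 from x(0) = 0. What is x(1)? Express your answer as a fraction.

h'(x) = 3x^2 + 14x + 1.
h(0) = 4, h'(0) = 1, so x(1) = 0 - 4/1 = -4.

-4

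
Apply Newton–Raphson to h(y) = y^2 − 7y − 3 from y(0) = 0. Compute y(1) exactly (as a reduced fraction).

−3/7

h'(y) = 2y − 7.
h(0) = −3, h'(0) = −7, so y(1) = 0 − (−3)/(−7) = −3/7.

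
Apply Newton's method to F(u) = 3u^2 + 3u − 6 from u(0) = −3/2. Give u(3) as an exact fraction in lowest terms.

F'(u) = 6u + 3.
F(−3/2) = −15/4, F'(−3/2) = −6, so u(1) = (−3/2) − (−15/4)/(−6) = −17/8.
F(−17/8) = 75/64, F'(−17/8) = −39/4, so u(2) = (−17/8) − (75/64)/(−39/4) = −417/208.
F(−417/208) = 1875/43264, F'(−417/208) = −939/104, so u(3) = (−417/208) − (1875/43264)/(−939/104) = −260417/130208.

−260417/130208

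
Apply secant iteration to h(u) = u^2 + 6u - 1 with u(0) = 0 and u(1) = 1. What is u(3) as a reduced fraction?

h(0) = -1, h(1) = 6. u(2) = 1 - 6·(1 - 0)/(6 - (-1)) = 1/7.
h(1) = 6, h(1/7) = -6/49. u(3) = (1/7) - (-6/49)·((1/7) - 1)/((-6/49) - 6) = 4/25.

4/25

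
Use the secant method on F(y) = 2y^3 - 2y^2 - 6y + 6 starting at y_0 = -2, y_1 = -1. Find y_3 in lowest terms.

-211/113

F(-2) = -6, F(-1) = 8. y_2 = (-1) - 8·((-1) - (-2))/(8 - (-6)) = -11/7.
F(-1) = 8, F(-11/7) = 936/343. y_3 = (-11/7) - (936/343)·((-11/7) - (-1))/((936/343) - 8) = -211/113.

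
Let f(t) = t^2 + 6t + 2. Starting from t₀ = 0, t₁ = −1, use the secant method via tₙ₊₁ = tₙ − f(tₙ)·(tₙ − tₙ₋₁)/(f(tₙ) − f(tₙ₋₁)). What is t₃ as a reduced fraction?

f(0) = 2, f(−1) = −3. t₂ = (−1) − (−3)·((−1) − 0)/((−3) − 2) = −2/5.
f(−1) = −3, f(−2/5) = −6/25. t₃ = (−2/5) − (−6/25)·((−2/5) − (−1))/((−6/25) − (−3)) = −8/23.

−8/23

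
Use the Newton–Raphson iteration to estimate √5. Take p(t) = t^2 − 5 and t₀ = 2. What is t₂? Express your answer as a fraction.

p'(t) = 2t.
p(2) = −1, p'(2) = 4, so t₁ = 2 − (−1)/4 = 9/4.
p(9/4) = 1/16, p'(9/4) = 9/2, so t₂ = (9/4) − (1/16)/(9/2) = 161/72.

161/72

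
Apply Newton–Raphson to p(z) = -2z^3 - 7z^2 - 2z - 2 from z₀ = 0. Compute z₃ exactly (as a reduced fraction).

197/18

p'(z) = -6z^2 - 14z - 2.
p(0) = -2, p'(0) = -2, so z₁ = 0 - (-2)/(-2) = -1.
p(-1) = -5, p'(-1) = 6, so z₂ = (-1) - (-5)/6 = -1/6.
p(-1/6) = -50/27, p'(-1/6) = 1/6, so z₃ = (-1/6) - (-50/27)/(1/6) = 197/18.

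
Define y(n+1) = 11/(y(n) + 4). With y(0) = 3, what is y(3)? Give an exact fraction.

y(1) = 11/(3 + 4) = 11/7.
y(2) = 11/(11/7 + 4) = 77/39.
y(3) = 11/(77/39 + 4) = 429/233.

429/233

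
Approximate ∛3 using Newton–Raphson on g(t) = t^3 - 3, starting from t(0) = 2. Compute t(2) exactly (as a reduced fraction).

9451/6498

g'(t) = 3t^2.
g(2) = 5, g'(2) = 12, so t(1) = 2 - 5/12 = 19/12.
g(19/12) = 1675/1728, g'(19/12) = 361/48, so t(2) = (19/12) - (1675/1728)/(361/48) = 9451/6498.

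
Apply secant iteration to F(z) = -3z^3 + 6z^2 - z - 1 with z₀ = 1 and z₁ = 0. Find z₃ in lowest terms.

4/5

F(1) = 1, F(0) = -1. z₂ = 0 - (-1)·(0 - 1)/((-1) - 1) = 1/2.
F(0) = -1, F(1/2) = -3/8. z₃ = (1/2) - (-3/8)·((1/2) - 0)/((-3/8) - (-1)) = 4/5.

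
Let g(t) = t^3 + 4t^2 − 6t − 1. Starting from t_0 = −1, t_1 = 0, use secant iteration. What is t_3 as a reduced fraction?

g(−1) = 8, g(0) = −1. t_2 = 0 − (−1)·(0 − (−1))/((−1) − 8) = −1/9.
g(0) = −1, g(−1/9) = −208/729. t_3 = (−1/9) − (−208/729)·((−1/9) − 0)/((−208/729) − (−1)) = −81/521.

−81/521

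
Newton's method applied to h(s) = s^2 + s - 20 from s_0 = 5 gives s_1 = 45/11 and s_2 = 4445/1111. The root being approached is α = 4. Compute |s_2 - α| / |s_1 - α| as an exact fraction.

1/101

s_1 - α = 45/11 - 4 = 1/11, so |s_1 - α| = 1/11.
s_2 - α = 4445/1111 - 4 = 1/1111, so |s_2 - α| = 1/1111.
Ratio = (1/1111) / (1/11) = 1/101.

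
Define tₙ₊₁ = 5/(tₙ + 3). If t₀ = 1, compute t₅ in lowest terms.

1490/1249

t₁ = 5/(1 + 3) = 5/4.
t₂ = 5/(5/4 + 3) = 20/17.
t₃ = 5/(20/17 + 3) = 85/71.
t₄ = 5/(85/71 + 3) = 355/298.
t₅ = 5/(355/298 + 3) = 1490/1249.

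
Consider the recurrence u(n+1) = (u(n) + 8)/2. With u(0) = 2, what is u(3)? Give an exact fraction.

u(1) = (2 + 8)/2 = 5.
u(2) = (5 + 8)/2 = 13/2.
u(3) = ((13/2) + 8)/2 = 29/4.

29/4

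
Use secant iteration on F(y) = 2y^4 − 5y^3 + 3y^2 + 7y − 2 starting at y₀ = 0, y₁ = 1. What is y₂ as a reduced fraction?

2/7

F(0) = −2, F(1) = 5. y₂ = 1 − 5·(1 − 0)/(5 − (−2)) = 2/7.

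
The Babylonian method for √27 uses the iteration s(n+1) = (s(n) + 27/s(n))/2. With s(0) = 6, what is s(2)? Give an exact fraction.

s(1) = (6 + 27/6)/2 = 21/4.
s(2) = (21/4 + 27/(21/4))/2 = 291/56.

291/56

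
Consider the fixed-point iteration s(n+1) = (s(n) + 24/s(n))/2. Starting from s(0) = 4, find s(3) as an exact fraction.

s(1) = (4 + 24/4)/2 = 5.
s(2) = (5 + 24/5)/2 = 49/10.
s(3) = (49/10 + 24/(49/10))/2 = 4801/980.

4801/980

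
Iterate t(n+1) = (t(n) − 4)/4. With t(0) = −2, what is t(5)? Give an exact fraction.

−683/512

t(1) = ((−2) − 4)/4 = −3/2.
t(2) = ((−3/2) − 4)/4 = −11/8.
t(3) = ((−11/8) − 4)/4 = −43/32.
t(4) = ((−43/32) − 4)/4 = −171/128.
t(5) = ((−171/128) − 4)/4 = −683/512.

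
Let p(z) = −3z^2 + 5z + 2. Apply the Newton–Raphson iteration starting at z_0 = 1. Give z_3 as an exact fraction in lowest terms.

19037/8425

p'(z) = −6z + 5.
p(1) = 4, p'(1) = −1, so z_1 = 1 − 4/(−1) = 5.
p(5) = −48, p'(5) = −25, so z_2 = 5 − (−48)/(−25) = 77/25.
p(77/25) = −6912/625, p'(77/25) = −337/25, so z_3 = (77/25) − (−6912/625)/(−337/25) = 19037/8425.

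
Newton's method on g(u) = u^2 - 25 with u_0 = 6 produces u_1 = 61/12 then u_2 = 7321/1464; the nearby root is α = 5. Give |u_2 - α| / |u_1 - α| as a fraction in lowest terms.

u_1 - α = 61/12 - 5 = 1/12, so |u_1 - α| = 1/12.
u_2 - α = 7321/1464 - 5 = 1/1464, so |u_2 - α| = 1/1464.
Ratio = (1/1464) / (1/12) = 1/122.

1/122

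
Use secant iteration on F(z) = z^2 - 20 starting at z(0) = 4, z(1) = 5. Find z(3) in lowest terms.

F(4) = -4, F(5) = 5. z(2) = 5 - 5·(5 - 4)/(5 - (-4)) = 40/9.
F(5) = 5, F(40/9) = -20/81. z(3) = (40/9) - (-20/81)·((40/9) - 5)/((-20/81) - 5) = 76/17.

76/17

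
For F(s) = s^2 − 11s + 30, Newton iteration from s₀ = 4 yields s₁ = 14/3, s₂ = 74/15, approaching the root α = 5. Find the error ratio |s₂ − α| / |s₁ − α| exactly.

s₁ − α = 14/3 − 5 = −1/3, so |s₁ − α| = 1/3.
s₂ − α = 74/15 − 5 = −1/15, so |s₂ − α| = 1/15.
Ratio = (1/15) / (1/3) = 1/5.

1/5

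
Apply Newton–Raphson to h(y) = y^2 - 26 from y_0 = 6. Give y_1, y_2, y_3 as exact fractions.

h'(y) = 2y.
h(6) = 10, h'(6) = 12, so y_1 = 6 - 10/12 = 31/6.
h(31/6) = 25/36, h'(31/6) = 31/3, so y_2 = (31/6) - (25/36)/(31/3) = 1897/372.
h(1897/372) = 625/138384, h'(1897/372) = 1897/186, so y_3 = (1897/372) - (625/138384)/(1897/186) = 7196593/1411368.

y_1 = 31/6, y_2 = 1897/372, y_3 = 7196593/1411368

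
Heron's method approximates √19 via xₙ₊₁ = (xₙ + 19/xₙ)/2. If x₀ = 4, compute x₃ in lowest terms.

x₁ = (4 + 19/4)/2 = 35/8.
x₂ = (35/8 + 19/(35/8))/2 = 2441/560.
x₃ = (2441/560 + 19/(2441/560))/2 = 11916881/2733920.

11916881/2733920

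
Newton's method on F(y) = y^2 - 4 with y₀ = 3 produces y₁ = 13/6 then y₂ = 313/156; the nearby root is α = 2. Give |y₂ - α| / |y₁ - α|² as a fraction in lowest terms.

y₁ - α = 13/6 - 2 = 1/6, so |y₁ - α| = 1/6.
y₂ - α = 313/156 - 2 = 1/156, so |y₂ - α| = 1/156.
|y₁ - α|² = 1/36.
Ratio = (1/156) / (1/36) = 3/13.

3/13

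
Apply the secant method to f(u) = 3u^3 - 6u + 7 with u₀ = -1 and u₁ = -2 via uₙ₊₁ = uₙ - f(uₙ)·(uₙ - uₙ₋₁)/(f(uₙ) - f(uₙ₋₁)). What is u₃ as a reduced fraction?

-131/73

f(-1) = 10, f(-2) = -5. u₂ = (-2) - (-5)·((-2) - (-1))/((-5) - 10) = -5/3.
f(-2) = -5, f(-5/3) = 28/9. u₃ = (-5/3) - (28/9)·((-5/3) - (-2))/((28/9) - (-5)) = -131/73.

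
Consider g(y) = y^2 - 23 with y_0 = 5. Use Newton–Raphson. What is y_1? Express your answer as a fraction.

g'(y) = 2y.
g(5) = 2, g'(5) = 10, so y_1 = 5 - 2/10 = 24/5.

24/5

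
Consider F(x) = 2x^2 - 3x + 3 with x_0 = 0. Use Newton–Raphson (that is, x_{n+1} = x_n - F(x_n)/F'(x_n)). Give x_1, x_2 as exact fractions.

F'(x) = 4x - 3.
F(0) = 3, F'(0) = -3, so x_1 = 0 - 3/(-3) = 1.
F(1) = 2, F'(1) = 1, so x_2 = 1 - 2/1 = -1.

x_1 = 1, x_2 = -1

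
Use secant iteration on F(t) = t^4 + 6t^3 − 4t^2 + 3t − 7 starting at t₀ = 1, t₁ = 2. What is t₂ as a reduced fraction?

49/48

F(1) = −1, F(2) = 47. t₂ = 2 − 47·(2 − 1)/(47 − (−1)) = 49/48.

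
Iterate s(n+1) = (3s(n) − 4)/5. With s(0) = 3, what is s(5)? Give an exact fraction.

s(1) = (3·3 − 4)/5 = 1.
s(2) = (3·1 − 4)/5 = −1/5.
s(3) = (3·(−1/5) − 4)/5 = −23/25.
s(4) = (3·(−23/25) − 4)/5 = −169/125.
s(5) = (3·(−169/125) − 4)/5 = −1007/625.

−1007/625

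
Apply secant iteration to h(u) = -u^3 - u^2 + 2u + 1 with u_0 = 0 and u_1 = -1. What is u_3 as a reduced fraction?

h(0) = 1, h(-1) = -1. u_2 = (-1) - (-1)·((-1) - 0)/((-1) - 1) = -1/2.
h(-1) = -1, h(-1/2) = -1/8. u_3 = (-1/2) - (-1/8)·((-1/2) - (-1))/((-1/8) - (-1)) = -3/7.

-3/7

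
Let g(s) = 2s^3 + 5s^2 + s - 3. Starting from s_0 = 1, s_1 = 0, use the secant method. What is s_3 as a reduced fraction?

96/101

g(1) = 5, g(0) = -3. s_2 = 0 - (-3)·(0 - 1)/((-3) - 5) = 3/8.
g(0) = -3, g(3/8) = -465/256. s_3 = (3/8) - (-465/256)·((3/8) - 0)/((-465/256) - (-3)) = 96/101.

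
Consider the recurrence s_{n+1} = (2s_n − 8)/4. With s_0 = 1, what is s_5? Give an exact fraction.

s_1 = (2·1 − 8)/4 = −3/2.
s_2 = (2·(−3/2) − 8)/4 = −11/4.
s_3 = (2·(−11/4) − 8)/4 = −27/8.
s_4 = (2·(−27/8) − 8)/4 = −59/16.
s_5 = (2·(−59/16) − 8)/4 = −123/32.

−123/32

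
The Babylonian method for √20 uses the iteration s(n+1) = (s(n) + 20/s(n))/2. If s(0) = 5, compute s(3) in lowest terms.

s(1) = (5 + 20/5)/2 = 9/2.
s(2) = (9/2 + 20/(9/2))/2 = 161/36.
s(3) = (161/36 + 20/(161/36))/2 = 51841/11592.

51841/11592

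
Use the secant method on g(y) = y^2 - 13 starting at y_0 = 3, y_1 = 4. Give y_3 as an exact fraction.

g(3) = -4, g(4) = 3. y_2 = 4 - 3·(4 - 3)/(3 - (-4)) = 25/7.
g(4) = 3, g(25/7) = -12/49. y_3 = (25/7) - (-12/49)·((25/7) - 4)/((-12/49) - 3) = 191/53.

191/53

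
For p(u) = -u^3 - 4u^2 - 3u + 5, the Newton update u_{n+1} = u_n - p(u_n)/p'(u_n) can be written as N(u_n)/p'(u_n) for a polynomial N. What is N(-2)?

p'(u) = -3u^2 - 8u - 3.
N(u) = u·p'(u) - p(u) = u·(-3u^2 - 8u - 3) - (-u^3 - 4u^2 - 3u + 5) = -2u^3 - 4u^2 - 5.
N(-2) = -5.

-5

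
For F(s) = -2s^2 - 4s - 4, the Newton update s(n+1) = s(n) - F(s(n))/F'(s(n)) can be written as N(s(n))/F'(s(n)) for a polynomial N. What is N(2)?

F'(s) = -4s - 4.
N(s) = s·F'(s) - F(s) = s·(-4s - 4) - (-2s^2 - 4s - 4) = -2s^2 + 4.
N(2) = -4.

-4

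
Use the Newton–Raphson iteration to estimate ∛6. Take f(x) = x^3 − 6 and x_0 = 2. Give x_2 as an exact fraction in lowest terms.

f'(x) = 3x^2.
f(2) = 2, f'(2) = 12, so x_1 = 2 − 2/12 = 11/6.
f(11/6) = 35/216, f'(11/6) = 121/12, so x_2 = (11/6) − (35/216)/(121/12) = 1979/1089.

1979/1089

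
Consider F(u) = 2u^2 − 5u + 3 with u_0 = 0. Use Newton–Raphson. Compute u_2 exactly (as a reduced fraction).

F'(u) = 4u − 5.
F(0) = 3, F'(0) = −5, so u_1 = 0 − 3/(−5) = 3/5.
F(3/5) = 18/25, F'(3/5) = −13/5, so u_2 = (3/5) − (18/25)/(−13/5) = 57/65.

57/65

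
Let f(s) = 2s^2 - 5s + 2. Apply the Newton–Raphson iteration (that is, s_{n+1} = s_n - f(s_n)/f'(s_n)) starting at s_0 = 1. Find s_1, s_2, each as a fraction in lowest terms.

s_1 = 0, s_2 = 2/5

f'(s) = 4s - 5.
f(1) = -1, f'(1) = -1, so s_1 = 1 - (-1)/(-1) = 0.
f(0) = 2, f'(0) = -5, so s_2 = 0 - 2/(-5) = 2/5.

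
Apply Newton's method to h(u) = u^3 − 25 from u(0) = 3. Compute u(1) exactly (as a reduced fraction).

79/27

h'(u) = 3u^2.
h(3) = 2, h'(3) = 27, so u(1) = 3 − 2/27 = 79/27.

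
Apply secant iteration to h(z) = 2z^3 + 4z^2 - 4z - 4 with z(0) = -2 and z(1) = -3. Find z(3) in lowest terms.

h(-2) = 4, h(-3) = -10. z(2) = (-3) - (-10)·((-3) - (-2))/((-10) - 4) = -16/7.
h(-3) = -10, h(-16/7) = 740/343. z(3) = (-16/7) - (740/343)·((-16/7) - (-3))/((740/343) - (-10)) = -1006/417.

-1006/417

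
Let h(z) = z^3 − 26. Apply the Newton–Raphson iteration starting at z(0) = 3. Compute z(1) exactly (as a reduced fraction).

h'(z) = 3z^2.
h(3) = 1, h'(3) = 27, so z(1) = 3 − 1/27 = 80/27.

80/27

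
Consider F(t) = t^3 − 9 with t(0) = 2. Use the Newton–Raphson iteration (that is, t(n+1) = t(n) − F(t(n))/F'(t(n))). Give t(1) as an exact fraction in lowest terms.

25/12

F'(t) = 3t^2.
F(2) = −1, F'(2) = 12, so t(1) = 2 − (−1)/12 = 25/12.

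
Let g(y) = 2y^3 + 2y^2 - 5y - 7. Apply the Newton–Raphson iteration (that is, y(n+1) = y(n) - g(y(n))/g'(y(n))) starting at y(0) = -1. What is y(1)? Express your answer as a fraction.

-5/3

g'(y) = 6y^2 + 4y - 5.
g(-1) = -2, g'(-1) = -3, so y(1) = (-1) - (-2)/(-3) = -5/3.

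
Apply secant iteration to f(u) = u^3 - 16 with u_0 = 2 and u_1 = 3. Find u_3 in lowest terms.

f(2) = -8, f(3) = 11. u_2 = 3 - 11·(3 - 2)/(11 - (-8)) = 46/19.
f(3) = 11, f(46/19) = -12408/6859. u_3 = (46/19) - (-12408/6859)·((46/19) - 3)/((-12408/6859) - 11) = 19990/7987.

19990/7987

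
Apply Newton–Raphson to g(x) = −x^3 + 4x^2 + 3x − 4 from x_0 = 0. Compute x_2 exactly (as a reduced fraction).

g'(x) = −3x^2 + 8x + 3.
g(0) = −4, g'(0) = 3, so x_1 = 0 − (−4)/3 = 4/3.
g(4/3) = 128/27, g'(4/3) = 25/3, so x_2 = (4/3) − (128/27)/(25/3) = 172/225.

172/225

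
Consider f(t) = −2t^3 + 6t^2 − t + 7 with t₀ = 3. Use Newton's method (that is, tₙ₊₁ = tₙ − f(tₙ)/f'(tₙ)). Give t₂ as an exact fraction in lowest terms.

f'(t) = −6t^2 + 12t − 1.
f(3) = 4, f'(3) = −19, so t₁ = 3 − 4/(−19) = 61/19.
f(61/19) = −3776/6859, f'(61/19) = −8779/361, so t₂ = (61/19) − (−3776/6859)/(−8779/361) = 531743/166801.

531743/166801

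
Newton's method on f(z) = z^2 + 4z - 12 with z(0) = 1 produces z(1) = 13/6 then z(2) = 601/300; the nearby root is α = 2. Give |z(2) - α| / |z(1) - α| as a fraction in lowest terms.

1/50

z(1) - α = 13/6 - 2 = 1/6, so |z(1) - α| = 1/6.
z(2) - α = 601/300 - 2 = 1/300, so |z(2) - α| = 1/300.
Ratio = (1/300) / (1/6) = 1/50.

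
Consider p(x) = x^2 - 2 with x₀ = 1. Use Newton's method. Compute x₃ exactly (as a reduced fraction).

577/408

p'(x) = 2x.
p(1) = -1, p'(1) = 2, so x₁ = 1 - (-1)/2 = 3/2.
p(3/2) = 1/4, p'(3/2) = 3, so x₂ = (3/2) - (1/4)/3 = 17/12.
p(17/12) = 1/144, p'(17/12) = 17/6, so x₃ = (17/12) - (1/144)/(17/6) = 577/408.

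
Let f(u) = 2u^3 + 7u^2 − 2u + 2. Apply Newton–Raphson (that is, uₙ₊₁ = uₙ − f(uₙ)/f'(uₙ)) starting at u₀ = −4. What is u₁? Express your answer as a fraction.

f'(u) = 6u^2 + 14u − 2.
f(−4) = −6, f'(−4) = 38, so u₁ = (−4) − (−6)/38 = −73/19.

−73/19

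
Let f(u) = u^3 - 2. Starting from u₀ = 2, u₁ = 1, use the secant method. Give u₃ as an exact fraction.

218/169

f(2) = 6, f(1) = -1. u₂ = 1 - (-1)·(1 - 2)/((-1) - 6) = 8/7.
f(1) = -1, f(8/7) = -174/343. u₃ = (8/7) - (-174/343)·((8/7) - 1)/((-174/343) - (-1)) = 218/169.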